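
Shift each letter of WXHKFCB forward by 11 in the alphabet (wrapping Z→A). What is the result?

W(22): 22+11=33≡7 → H
X(23): 23+11=34≡8 → I
H(7): 7+11=18 → S
K(10): 10+11=21 → V
F(5): 5+11=16 → Q
C(2): 2+11=13 → N
B(1): 1+11=12 → M

HISVQNM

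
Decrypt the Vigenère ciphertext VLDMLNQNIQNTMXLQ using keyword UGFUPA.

BFYSWNWHDWYTSRGW

Repeat the key across the ciphertext: UGFUPAUGFUPAUGFU
V(21)−U(20): 1 → B
L(11)−G(6): 5 → F
D(3)−F(5): -2≡24 → Y
M(12)−U(20): -8≡18 → S
L(11)−P(15): -4≡22 → W
N(13)−A(0): 13 → N
Q(16)−U(20): -4≡22 → W
N(13)−G(6): 7 → H
I(8)−F(5): 3 → D
Q(16)−U(20): -4≡22 → W
N(13)−P(15): -2≡24 → Y
T(19)−A(0): 19 → T
M(12)−U(20): -8≡18 → S
X(23)−G(6): 17 → R
L(11)−F(5): 6 → G
Q(16)−U(20): -4≡22 → W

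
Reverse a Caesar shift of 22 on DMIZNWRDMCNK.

D(3): 3−22=-19≡7 → H
M(12): 12−22=-10≡16 → Q
I(8): 8−22=-14≡12 → M
Z(25): 25−22=3 → D
N(13): 13−22=-9≡17 → R
W(22): 22−22=0 → A
R(17): 17−22=-5≡21 → V
D(3): 3−22=-19≡7 → H
M(12): 12−22=-10≡16 → Q
C(2): 2−22=-20≡6 → G
N(13): 13−22=-9≡17 → R
K(10): 10−22=-12≡14 → O

HQMDRAVHQGRO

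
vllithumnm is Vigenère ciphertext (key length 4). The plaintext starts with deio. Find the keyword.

Subtract each crib letter from the matching ciphertext letter (mod 26):
v(21)−d(3)=18 → s
l(11)−e(4)=7 → h
l(11)−i(8)=3 → d
i(8)−o(14)=-6≡20 → u

shdu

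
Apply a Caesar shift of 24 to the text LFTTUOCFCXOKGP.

JDRRSMADAVMIEN

L(11): 11+24=35≡9 → J
F(5): 5+24=29≡3 → D
T(19): 19+24=43≡17 → R
T(19): 19+24=43≡17 → R
U(20): 20+24=44≡18 → S
O(14): 14+24=38≡12 → M
C(2): 2+24=26≡0 → A
F(5): 5+24=29≡3 → D
C(2): 2+24=26≡0 → A
X(23): 23+24=47≡21 → V
O(14): 14+24=38≡12 → M
K(10): 10+24=34≡8 → I
G(6): 6+24=30≡4 → E
P(15): 15+24=39≡13 → N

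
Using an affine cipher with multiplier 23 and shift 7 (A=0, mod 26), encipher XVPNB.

X(23): 23·23+7=536≡16 → Q
V(21): 23·21+7=490≡22 → W
P(15): 23·15+7=352≡14 → O
N(13): 23·13+7=306≡20 → U
B(1): 23·1+7=30≡4 → E

QWOUE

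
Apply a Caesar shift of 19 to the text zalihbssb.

stebaullu

z(25): 25+19=44≡18 → s
a(0): 0+19=19 → t
l(11): 11+19=30≡4 → e
i(8): 8+19=27≡1 → b
h(7): 7+19=26≡0 → a
b(1): 1+19=20 → u
s(18): 18+19=37≡11 → l
s(18): 18+19=37≡11 → l
b(1): 1+19=20 → u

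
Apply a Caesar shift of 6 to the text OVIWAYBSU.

UBOCGEHYA

O(14): 14+6=20 → U
V(21): 21+6=27≡1 → B
I(8): 8+6=14 → O
W(22): 22+6=28≡2 → C
A(0): 0+6=6 → G
Y(24): 24+6=30≡4 → E
B(1): 1+6=7 → H
S(18): 18+6=24 → Y
U(20): 20+6=26≡0 → A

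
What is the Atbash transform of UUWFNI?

FFDUMR

U(20) → F(5)
U(20) → F(5)
W(22) → D(3)
F(5) → U(20)
N(13) → M(12)
I(8) → R(17)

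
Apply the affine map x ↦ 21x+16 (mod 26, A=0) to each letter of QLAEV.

ONQWP

Q(16): 21·16+16=352≡14 → O
L(11): 21·11+16=247≡13 → N
A(0): 21·0+16=16 → Q
E(4): 21·4+16=100≡22 → W
V(21): 21·21+16=457≡15 → P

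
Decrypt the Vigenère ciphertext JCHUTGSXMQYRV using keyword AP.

JNHFTRSIMBYCV

Repeat the key across the ciphertext: APAPAPAPAPAPA
J(9)−A(0): 9 → J
C(2)−P(15): -13≡13 → N
H(7)−A(0): 7 → H
U(20)−P(15): 5 → F
T(19)−A(0): 19 → T
G(6)−P(15): -9≡17 → R
S(18)−A(0): 18 → S
X(23)−P(15): 8 → I
M(12)−A(0): 12 → M
Q(16)−P(15): 1 → B
Y(24)−A(0): 24 → Y
R(17)−P(15): 2 → C
V(21)−A(0): 21 → V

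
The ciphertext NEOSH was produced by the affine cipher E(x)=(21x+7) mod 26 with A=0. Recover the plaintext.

ELJDA

The inverse of 21 mod 26 is 5, since 21·5=105≡1. Apply D(y)=5·(y−7) mod 26:
N(13): 5·(13−7)=30≡4 → E
E(4): 5·(4−7)=-15≡11 → L
O(14): 5·(14−7)=35≡9 → J
S(18): 5·(18−7)=55≡3 → D
H(7): 5·(7−7)=0 → A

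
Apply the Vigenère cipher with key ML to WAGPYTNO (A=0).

ILSAKEZZ

Repeat the key across the message: MLMLMLML
W(22)+M(12): 34≡8 → I
A(0)+L(11): 11 → L
G(6)+M(12): 18 → S
P(15)+L(11): 26≡0 → A
Y(24)+M(12): 36≡10 → K
T(19)+L(11): 30≡4 → E
N(13)+M(12): 25 → Z
O(14)+L(11): 25 → Z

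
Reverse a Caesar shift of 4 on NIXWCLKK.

JETSYHGG

N(13): 13−4=9 → J
I(8): 8−4=4 → E
X(23): 23−4=19 → T
W(22): 22−4=18 → S
C(2): 2−4=-2≡24 → Y
L(11): 11−4=7 → H
K(10): 10−4=6 → G
K(10): 10−4=6 → G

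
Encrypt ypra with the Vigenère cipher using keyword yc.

Repeat the key across the message: ycyc
y(24)+y(24): 48≡22 → w
p(15)+c(2): 17 → r
r(17)+y(24): 41≡15 → p
a(0)+c(2): 2 → c

wrpc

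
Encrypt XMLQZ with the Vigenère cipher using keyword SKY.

Repeat the key across the message: SKYSK
X(23)+S(18): 41≡15 → P
M(12)+K(10): 22 → W
L(11)+Y(24): 35≡9 → J
Q(16)+S(18): 34≡8 → I
Z(25)+K(10): 35≡9 → J

PWJIJ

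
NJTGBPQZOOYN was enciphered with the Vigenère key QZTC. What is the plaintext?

Repeat the key across the ciphertext: QZTCQZTCQZTC
N(13)−Q(16): -3≡23 → X
J(9)−Z(25): -16≡10 → K
T(19)−T(19): 0 → A
G(6)−C(2): 4 → E
B(1)−Q(16): -15≡11 → L
P(15)−Z(25): -10≡16 → Q
Q(16)−T(19): -3≡23 → X
Z(25)−C(2): 23 → X
O(14)−Q(16): -2≡24 → Y
O(14)−Z(25): -11≡15 → P
Y(24)−T(19): 5 → F
N(13)−C(2): 11 → L

XKAELQXXYPFL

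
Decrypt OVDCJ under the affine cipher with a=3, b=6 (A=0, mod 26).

UFZQB

The inverse of 3 mod 26 is 9, since 3·9=27≡1. Apply D(y)=9·(y−6) mod 26:
O(14): 9·(14−6)=72≡20 → U
V(21): 9·(21−6)=135≡5 → F
D(3): 9·(3−6)=-27≡25 → Z
C(2): 9·(2−6)=-36≡16 → Q
J(9): 9·(9−6)=27≡1 → B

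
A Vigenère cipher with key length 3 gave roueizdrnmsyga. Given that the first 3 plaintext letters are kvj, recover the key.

htl

Subtract each crib letter from the matching ciphertext letter (mod 26):
r(17)−k(10)=7 → h
o(14)−v(21)=-7≡19 → t
u(20)−j(9)=11 → l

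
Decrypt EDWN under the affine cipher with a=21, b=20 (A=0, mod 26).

The inverse of 21 mod 26 is 5, since 21·5=105≡1. Apply D(y)=5·(y−20) mod 26:
E(4): 5·(4−20)=-80≡24 → Y
D(3): 5·(3−20)=-85≡19 → T
W(22): 5·(22−20)=10 → K
N(13): 5·(13−20)=-35≡17 → R

YTKR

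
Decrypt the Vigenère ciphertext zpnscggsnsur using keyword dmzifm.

wdokxudgokpf

Repeat the key across the ciphertext: dmzifmdmzifm
z(25)−d(3): 22 → w
p(15)−m(12): 3 → d
n(13)−z(25): -12≡14 → o
s(18)−i(8): 10 → k
c(2)−f(5): -3≡23 → x
g(6)−m(12): -6≡20 → u
g(6)−d(3): 3 → d
s(18)−m(12): 6 → g
n(13)−z(25): -12≡14 → o
s(18)−i(8): 10 → k
u(20)−f(5): 15 → p
r(17)−m(12): 5 → f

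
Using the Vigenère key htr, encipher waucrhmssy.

dtljkytljf

Repeat the key across the message: htrhtrhtrh
w(22)+h(7): 29≡3 → d
a(0)+t(19): 19 → t
u(20)+r(17): 37≡11 → l
c(2)+h(7): 9 → j
r(17)+t(19): 36≡10 → k
h(7)+r(17): 24 → y
m(12)+h(7): 19 → t
s(18)+t(19): 37≡11 → l
s(18)+r(17): 35≡9 → j
y(24)+h(7): 31≡5 → f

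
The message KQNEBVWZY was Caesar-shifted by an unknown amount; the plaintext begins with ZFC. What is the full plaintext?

From the crib: K(10)−Z(25)=-15≡11, so the shift is 11.
Subtract 11 from each ciphertext letter:
K(10): 10−11=-1≡25 → Z
Q(16): 16−11=5 → F
N(13): 13−11=2 → C
E(4): 4−11=-7≡19 → T
B(1): 1−11=-10≡16 → Q
V(21): 21−11=10 → K
W(22): 22−11=11 → L
Z(25): 25−11=14 → O
Y(24): 24−11=13 → N

ZFCTQKLON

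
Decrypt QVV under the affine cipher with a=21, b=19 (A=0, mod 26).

The inverse of 21 mod 26 is 5, since 21·5=105≡1. Apply D(y)=5·(y−19) mod 26:
Q(16): 5·(16−19)=-15≡11 → L
V(21): 5·(21−19)=10 → K
V(21): 5·(21−19)=10 → K

LKK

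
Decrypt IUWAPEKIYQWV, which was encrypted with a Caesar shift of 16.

I(8): 8−16=-8≡18 → S
U(20): 20−16=4 → E
W(22): 22−16=6 → G
A(0): 0−16=-16≡10 → K
P(15): 15−16=-1≡25 → Z
E(4): 4−16=-12≡14 → O
K(10): 10−16=-6≡20 → U
I(8): 8−16=-8≡18 → S
Y(24): 24−16=8 → I
Q(16): 16−16=0 → A
W(22): 22−16=6 → G
V(21): 21−16=5 → F

SEGKZOUSIAGF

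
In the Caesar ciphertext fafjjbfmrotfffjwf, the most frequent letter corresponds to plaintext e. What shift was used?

1

The most frequent ciphertext letter is f (appears 7 times).
f is position 5; e is position 4.
Shift = 1.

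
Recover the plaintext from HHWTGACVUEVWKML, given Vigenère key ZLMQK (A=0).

IWKDWBRJEUWLYWB

Repeat the key across the ciphertext: ZLMQKZLMQKZLMQK
H(7)−Z(25): -18≡8 → I
H(7)−L(11): -4≡22 → W
W(22)−M(12): 10 → K
T(19)−Q(16): 3 → D
G(6)−K(10): -4≡22 → W
A(0)−Z(25): -25≡1 → B
C(2)−L(11): -9≡17 → R
V(21)−M(12): 9 → J
U(20)−Q(16): 4 → E
E(4)−K(10): -6≡20 → U
V(21)−Z(25): -4≡22 → W
W(22)−L(11): 11 → L
K(10)−M(12): -2≡24 → Y
M(12)−Q(16): -4≡22 → W
L(11)−K(10): 1 → B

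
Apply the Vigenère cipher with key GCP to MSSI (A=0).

Repeat the key across the message: GCPG
M(12)+G(6): 18 → S
S(18)+C(2): 20 → U
S(18)+P(15): 33≡7 → H
I(8)+G(6): 14 → O

SUHO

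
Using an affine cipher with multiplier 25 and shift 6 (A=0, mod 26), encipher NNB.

TTF

N(13): 25·13+6=331≡19 → T
N(13): 25·13+6=331≡19 → T
B(1): 25·1+6=31≡5 → F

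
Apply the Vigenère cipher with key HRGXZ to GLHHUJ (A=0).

Repeat the key across the message: HRGXZH
G(6)+H(7): 13 → N
L(11)+R(17): 28≡2 → C
H(7)+G(6): 13 → N
H(7)+X(23): 30≡4 → E
U(20)+Z(25): 45≡19 → T
J(9)+H(7): 16 → Q

NCNETQ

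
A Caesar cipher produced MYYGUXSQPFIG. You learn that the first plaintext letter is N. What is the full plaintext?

NZZHVYTRQGJH

From the crib: M(12)−N(13)=-1≡25, so the shift is 25.
Subtract 25 from each ciphertext letter:
M(12): 12−25=-13≡13 → N
Y(24): 24−25=-1≡25 → Z
Y(24): 24−25=-1≡25 → Z
G(6): 6−25=-19≡7 → H
U(20): 20−25=-5≡21 → V
X(23): 23−25=-2≡24 → Y
S(18): 18−25=-7≡19 → T
Q(16): 16−25=-9≡17 → R
P(15): 15−25=-10≡16 → Q
F(5): 5−25=-20≡6 → G
I(8): 8−25=-17≡9 → J
G(6): 6−25=-19≡7 → H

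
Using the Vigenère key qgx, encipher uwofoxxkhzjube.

Repeat the key across the message: qgxqgxqgxqgxqg
u(20)+q(16): 36≡10 → k
w(22)+g(6): 28≡2 → c
o(14)+x(23): 37≡11 → l
f(5)+q(16): 21 → v
o(14)+g(6): 20 → u
x(23)+x(23): 46≡20 → u
x(23)+q(16): 39≡13 → n
k(10)+g(6): 16 → q
h(7)+x(23): 30≡4 → e
z(25)+q(16): 41≡15 → p
j(9)+g(6): 15 → p
u(20)+x(23): 43≡17 → r
b(1)+q(16): 17 → r
e(4)+g(6): 10 → k

kclvuunqepprrk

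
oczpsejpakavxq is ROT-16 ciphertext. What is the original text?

o(14): 14−16=-2≡24 → y
c(2): 2−16=-14≡12 → m
z(25): 25−16=9 → j
p(15): 15−16=-1≡25 → z
s(18): 18−16=2 → c
e(4): 4−16=-12≡14 → o
j(9): 9−16=-7≡19 → t
p(15): 15−16=-1≡25 → z
a(0): 0−16=-16≡10 → k
k(10): 10−16=-6≡20 → u
a(0): 0−16=-16≡10 → k
v(21): 21−16=5 → f
x(23): 23−16=7 → h
q(16): 16−16=0 → a

ymjzcotzkukfha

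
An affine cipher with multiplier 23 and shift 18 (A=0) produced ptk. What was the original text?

bru

The inverse of 23 mod 26 is 17, since 23·17=391≡1. Apply D(y)=17·(y−18) mod 26:
p(15): 17·(15−18)=-51≡1 → b
t(19): 17·(19−18)=17 → r
k(10): 17·(10−18)=-136≡20 → u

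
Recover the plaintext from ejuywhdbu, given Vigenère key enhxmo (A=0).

awnbktzon

Repeat the key across the ciphertext: enhxmoenh
e(4)−e(4): 0 → a
j(9)−n(13): -4≡22 → w
u(20)−h(7): 13 → n
y(24)−x(23): 1 → b
w(22)−m(12): 10 → k
h(7)−o(14): -7≡19 → t
d(3)−e(4): -1≡25 → z
b(1)−n(13): -12≡14 → o
u(20)−h(7): 13 → n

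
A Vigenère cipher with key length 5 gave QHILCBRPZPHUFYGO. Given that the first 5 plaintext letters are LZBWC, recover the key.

FIHPA

Subtract each crib letter from the matching ciphertext letter (mod 26):
Q(16)−L(11)=5 → F
H(7)−Z(25)=-18≡8 → I
I(8)−B(1)=7 → H
L(11)−W(22)=-11≡15 → P
C(2)−C(2)=0 → A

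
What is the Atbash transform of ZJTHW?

AQGSD

Z(25) → A(0)
J(9) → Q(16)
T(19) → G(6)
H(7) → S(18)
W(22) → D(3)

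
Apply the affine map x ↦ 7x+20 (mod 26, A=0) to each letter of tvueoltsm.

t(19): 7·19+20=153≡23 → x
v(21): 7·21+20=167≡11 → l
u(20): 7·20+20=160≡4 → e
e(4): 7·4+20=48≡22 → w
o(14): 7·14+20=118≡14 → o
l(11): 7·11+20=97≡19 → t
t(19): 7·19+20=153≡23 → x
s(18): 7·18+20=146≡16 → q
m(12): 7·12+20=104≡0 → a

xlewotxqa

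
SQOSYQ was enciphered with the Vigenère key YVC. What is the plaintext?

Repeat the key across the ciphertext: YVCYVC
S(18)−Y(24): -6≡20 → U
Q(16)−V(21): -5≡21 → V
O(14)−C(2): 12 → M
S(18)−Y(24): -6≡20 → U
Y(24)−V(21): 3 → D
Q(16)−C(2): 14 → O

UVMUDO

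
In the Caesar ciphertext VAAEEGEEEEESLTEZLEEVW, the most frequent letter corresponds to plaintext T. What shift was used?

The most frequent ciphertext letter is E (appears 10 times).
E is position 4; T is position 19.
Shift = -15≡11.

11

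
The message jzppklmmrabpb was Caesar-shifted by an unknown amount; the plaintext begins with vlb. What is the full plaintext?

From the crib: j(9)−v(21)=-12≡14, so the shift is 14.
Subtract 14 from each ciphertext letter:
j(9): 9−14=-5≡21 → v
z(25): 25−14=11 → l
p(15): 15−14=1 → b
p(15): 15−14=1 → b
k(10): 10−14=-4≡22 → w
l(11): 11−14=-3≡23 → x
m(12): 12−14=-2≡24 → y
m(12): 12−14=-2≡24 → y
r(17): 17−14=3 → d
a(0): 0−14=-14≡12 → m
b(1): 1−14=-13≡13 → n
p(15): 15−14=1 → b
b(1): 1−14=-13≡13 → n

vlbbwxyydmnbn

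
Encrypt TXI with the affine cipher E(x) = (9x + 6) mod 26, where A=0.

VFA

T(19): 9·19+6=177≡21 → V
X(23): 9·23+6=213≡5 → F
I(8): 9·8+6=78≡0 → A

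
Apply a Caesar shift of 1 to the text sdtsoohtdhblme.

s(18): 18+1=19 → t
d(3): 3+1=4 → e
t(19): 19+1=20 → u
s(18): 18+1=19 → t
o(14): 14+1=15 → p
o(14): 14+1=15 → p
h(7): 7+1=8 → i
t(19): 19+1=20 → u
d(3): 3+1=4 → e
h(7): 7+1=8 → i
b(1): 1+1=2 → c
l(11): 11+1=12 → m
m(12): 12+1=13 → n
e(4): 4+1=5 → f

teutppiueicmnf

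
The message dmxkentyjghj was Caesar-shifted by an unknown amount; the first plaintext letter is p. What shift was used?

From the crib: d(3)−p(15)=-12≡14, so the shift is 14.

14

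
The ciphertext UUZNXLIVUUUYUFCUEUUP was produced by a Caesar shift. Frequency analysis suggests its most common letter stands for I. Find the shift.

The most frequent ciphertext letter is U (appears 9 times).
U is position 20; I is position 8.
Shift = 12.

12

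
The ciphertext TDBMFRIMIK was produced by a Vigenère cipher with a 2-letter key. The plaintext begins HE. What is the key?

Subtract each crib letter from the matching ciphertext letter (mod 26):
T(19)−H(7)=12 → M
D(3)−E(4)=-1≡25 → Z

MZ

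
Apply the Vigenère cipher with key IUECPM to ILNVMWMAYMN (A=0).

Repeat the key across the message: IUECPMIUECP
I(8)+I(8): 16 → Q
L(11)+U(20): 31≡5 → F
N(13)+E(4): 17 → R
V(21)+C(2): 23 → X
M(12)+P(15): 27≡1 → B
W(22)+M(12): 34≡8 → I
M(12)+I(8): 20 → U
A(0)+U(20): 20 → U
Y(24)+E(4): 28≡2 → C
M(12)+C(2): 14 → O
N(13)+P(15): 28≡2 → C

QFRXBIUUCOC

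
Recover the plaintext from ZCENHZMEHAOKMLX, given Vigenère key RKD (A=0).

Repeat the key across the ciphertext: RKDRKDRKDRKDRKD
Z(25)−R(17): 8 → I
C(2)−K(10): -8≡18 → S
E(4)−D(3): 1 → B
N(13)−R(17): -4≡22 → W
H(7)−K(10): -3≡23 → X
Z(25)−D(3): 22 → W
M(12)−R(17): -5≡21 → V
E(4)−K(10): -6≡20 → U
H(7)−D(3): 4 → E
A(0)−R(17): -17≡9 → J
O(14)−K(10): 4 → E
K(10)−D(3): 7 → H
M(12)−R(17): -5≡21 → V
L(11)−K(10): 1 → B
X(23)−D(3): 20 → U

ISBWXWVUEJEHVBU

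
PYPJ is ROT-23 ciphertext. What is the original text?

P(15): 15−23=-8≡18 → S
Y(24): 24−23=1 → B
P(15): 15−23=-8≡18 → S
J(9): 9−23=-14≡12 → M

SBSM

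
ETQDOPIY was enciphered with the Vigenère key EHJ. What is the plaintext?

Repeat the key across the ciphertext: EHJEHJEH
E(4)−E(4): 0 → A
T(19)−H(7): 12 → M
Q(16)−J(9): 7 → H
D(3)−E(4): -1≡25 → Z
O(14)−H(7): 7 → H
P(15)−J(9): 6 → G
I(8)−E(4): 4 → E
Y(24)−H(7): 17 → R

AMHZHGER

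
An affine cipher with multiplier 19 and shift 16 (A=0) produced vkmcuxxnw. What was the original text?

dmicszzto

The inverse of 19 mod 26 is 11, since 19·11=209≡1. Apply D(y)=11·(y−16) mod 26:
v(21): 11·(21−16)=55≡3 → d
k(10): 11·(10−16)=-66≡12 → m
m(12): 11·(12−16)=-44≡8 → i
c(2): 11·(2−16)=-154≡2 → c
u(20): 11·(20−16)=44≡18 → s
x(23): 11·(23−16)=77≡25 → z
x(23): 11·(23−16)=77≡25 → z
n(13): 11·(13−16)=-33≡19 → t
w(22): 11·(22−16)=66≡14 → o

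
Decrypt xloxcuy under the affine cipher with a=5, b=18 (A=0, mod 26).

The inverse of 5 mod 26 is 21, since 5·21=105≡1. Apply D(y)=21·(y−18) mod 26:
x(23): 21·(23−18)=105≡1 → b
l(11): 21·(11−18)=-147≡9 → j
o(14): 21·(14−18)=-84≡20 → u
x(23): 21·(23−18)=105≡1 → b
c(2): 21·(2−18)=-336≡2 → c
u(20): 21·(20−18)=42≡16 → q
y(24): 21·(24−18)=126≡22 → w

bjubcqw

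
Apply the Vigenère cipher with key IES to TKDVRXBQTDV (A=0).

BOVDVPJULLZ

Repeat the key across the message: IESIESIESIE
T(19)+I(8): 27≡1 → B
K(10)+E(4): 14 → O
D(3)+S(18): 21 → V
V(21)+I(8): 29≡3 → D
R(17)+E(4): 21 → V
X(23)+S(18): 41≡15 → P
B(1)+I(8): 9 → J
Q(16)+E(4): 20 → U
T(19)+S(18): 37≡11 → L
D(3)+I(8): 11 → L
V(21)+E(4): 25 → Z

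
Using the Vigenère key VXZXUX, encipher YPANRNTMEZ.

TMZKLKOJDW

Repeat the key across the message: VXZXUXVXZX
Y(24)+V(21): 45≡19 → T
P(15)+X(23): 38≡12 → M
A(0)+Z(25): 25 → Z
N(13)+X(23): 36≡10 → K
R(17)+U(20): 37≡11 → L
N(13)+X(23): 36≡10 → K
T(19)+V(21): 40≡14 → O
M(12)+X(23): 35≡9 → J
E(4)+Z(25): 29≡3 → D
Z(25)+X(23): 48≡22 → W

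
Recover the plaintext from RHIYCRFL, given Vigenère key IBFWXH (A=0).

JGDCFKXK

Repeat the key across the ciphertext: IBFWXHIB
R(17)−I(8): 9 → J
H(7)−B(1): 6 → G
I(8)−F(5): 3 → D
Y(24)−W(22): 2 → C
C(2)−X(23): -21≡5 → F
R(17)−H(7): 10 → K
F(5)−I(8): -3≡23 → X
L(11)−B(1): 10 → K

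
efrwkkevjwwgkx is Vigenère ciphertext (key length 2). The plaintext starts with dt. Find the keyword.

Subtract each crib letter from the matching ciphertext letter (mod 26):
e(4)−d(3)=1 → b
f(5)−t(19)=-14≡12 → m

bm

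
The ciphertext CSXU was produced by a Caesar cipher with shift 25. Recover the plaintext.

DTYV

C(2): 2−25=-23≡3 → D
S(18): 18−25=-7≡19 → T
X(23): 23−25=-2≡24 → Y
U(20): 20−25=-5≡21 → V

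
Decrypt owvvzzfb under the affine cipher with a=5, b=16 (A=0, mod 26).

kwbbhhdx

The inverse of 5 mod 26 is 21, since 5·21=105≡1. Apply D(y)=21·(y−16) mod 26:
o(14): 21·(14−16)=-42≡10 → k
w(22): 21·(22−16)=126≡22 → w
v(21): 21·(21−16)=105≡1 → b
v(21): 21·(21−16)=105≡1 → b
z(25): 21·(25−16)=189≡7 → h
z(25): 21·(25−16)=189≡7 → h
f(5): 21·(5−16)=-231≡3 → d
b(1): 21·(1−16)=-315≡23 → x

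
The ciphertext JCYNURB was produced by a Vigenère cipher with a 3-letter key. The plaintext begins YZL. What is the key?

LDN

Subtract each crib letter from the matching ciphertext letter (mod 26):
J(9)−Y(24)=-15≡11 → L
C(2)−Z(25)=-23≡3 → D
Y(24)−L(11)=13 → N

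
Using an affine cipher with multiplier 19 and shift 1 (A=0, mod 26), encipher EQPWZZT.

ZTADIIY

E(4): 19·4+1=77≡25 → Z
Q(16): 19·16+1=305≡19 → T
P(15): 19·15+1=286≡0 → A
W(22): 19·22+1=419≡3 → D
Z(25): 19·25+1=476≡8 → I
Z(25): 19·25+1=476≡8 → I
T(19): 19·19+1=362≡24 → Y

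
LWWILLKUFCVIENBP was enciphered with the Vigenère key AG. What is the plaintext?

Repeat the key across the ciphertext: AGAGAGAGAGAGAGAG
L(11)−A(0): 11 → L
W(22)−G(6): 16 → Q
W(22)−A(0): 22 → W
I(8)−G(6): 2 → C
L(11)−A(0): 11 → L
L(11)−G(6): 5 → F
K(10)−A(0): 10 → K
U(20)−G(6): 14 → O
F(5)−A(0): 5 → F
C(2)−G(6): -4≡22 → W
V(21)−A(0): 21 → V
I(8)−G(6): 2 → C
E(4)−A(0): 4 → E
N(13)−G(6): 7 → H
B(1)−A(0): 1 → B
P(15)−G(6): 9 → J

LQWCLFKOFWVCEHBJ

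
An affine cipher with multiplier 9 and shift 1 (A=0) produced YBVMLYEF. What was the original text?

RAIHERJM

The inverse of 9 mod 26 is 3, since 9·3=27≡1. Apply D(y)=3·(y−1) mod 26:
Y(24): 3·(24−1)=69≡17 → R
B(1): 3·(1−1)=0 → A
V(21): 3·(21−1)=60≡8 → I
M(12): 3·(12−1)=33≡7 → H
L(11): 3·(11−1)=30≡4 → E
Y(24): 3·(24−1)=69≡17 → R
E(4): 3·(4−1)=9 → J
F(5): 3·(5−1)=12 → M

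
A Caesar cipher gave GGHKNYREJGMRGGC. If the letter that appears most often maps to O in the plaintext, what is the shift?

The most frequent ciphertext letter is G (appears 5 times).
G is position 6; O is position 14.
Shift = -8≡18.

18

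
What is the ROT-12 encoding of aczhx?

moltj

a(0): 0+12=12 → m
c(2): 2+12=14 → o
z(25): 25+12=37≡11 → l
h(7): 7+12=19 → t
x(23): 23+12=35≡9 → j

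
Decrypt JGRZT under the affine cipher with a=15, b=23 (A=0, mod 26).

GLKOY

The inverse of 15 mod 26 is 7, since 15·7=105≡1. Apply D(y)=7·(y−23) mod 26:
J(9): 7·(9−23)=-98≡6 → G
G(6): 7·(6−23)=-119≡11 → L
R(17): 7·(17−23)=-42≡10 → K
Z(25): 7·(25−23)=14 → O
T(19): 7·(19−23)=-28≡24 → Y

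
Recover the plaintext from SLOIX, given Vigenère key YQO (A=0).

UVAKH

Repeat the key across the ciphertext: YQOYQ
S(18)−Y(24): -6≡20 → U
L(11)−Q(16): -5≡21 → V
O(14)−O(14): 0 → A
I(8)−Y(24): -16≡10 → K
X(23)−Q(16): 7 → H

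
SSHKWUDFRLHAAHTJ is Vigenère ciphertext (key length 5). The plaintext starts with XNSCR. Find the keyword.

VFPIF

Subtract each crib letter from the matching ciphertext letter (mod 26):
S(18)−X(23)=-5≡21 → V
S(18)−N(13)=5 → F
H(7)−S(18)=-11≡15 → P
K(10)−C(2)=8 → I
W(22)−R(17)=5 → F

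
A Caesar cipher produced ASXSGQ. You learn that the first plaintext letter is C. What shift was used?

From the crib: A(0)−C(2)=-2≡24, so the shift is 24.

24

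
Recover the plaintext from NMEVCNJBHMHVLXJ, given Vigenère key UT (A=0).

Repeat the key across the ciphertext: UTUTUTUTUTUTUTU
N(13)−U(20): -7≡19 → T
M(12)−T(19): -7≡19 → T
E(4)−U(20): -16≡10 → K
V(21)−T(19): 2 → C
C(2)−U(20): -18≡8 → I
N(13)−T(19): -6≡20 → U
J(9)−U(20): -11≡15 → P
B(1)−T(19): -18≡8 → I
H(7)−U(20): -13≡13 → N
M(12)−T(19): -7≡19 → T
H(7)−U(20): -13≡13 → N
V(21)−T(19): 2 → C
L(11)−U(20): -9≡17 → R
X(23)−T(19): 4 → E
J(9)−U(20): -11≡15 → P

TTKCIUPINTNCREP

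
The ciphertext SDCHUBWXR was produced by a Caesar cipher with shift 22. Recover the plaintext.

S(18): 18−22=-4≡22 → W
D(3): 3−22=-19≡7 → H
C(2): 2−22=-20≡6 → G
H(7): 7−22=-15≡11 → L
U(20): 20−22=-2≡24 → Y
B(1): 1−22=-21≡5 → F
W(22): 22−22=0 → A
X(23): 23−22=1 → B
R(17): 17−22=-5≡21 → V

WHGLYFABV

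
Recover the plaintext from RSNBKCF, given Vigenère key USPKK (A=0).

Repeat the key across the ciphertext: USPKKUS
R(17)−U(20): -3≡23 → X
S(18)−S(18): 0 → A
N(13)−P(15): -2≡24 → Y
B(1)−K(10): -9≡17 → R
K(10)−K(10): 0 → A
C(2)−U(20): -18≡8 → I
F(5)−S(18): -13≡13 → N

XAYRAIN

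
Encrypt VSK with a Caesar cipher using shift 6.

V(21): 21+6=27≡1 → B
S(18): 18+6=24 → Y
K(10): 10+6=16 → Q

BYQ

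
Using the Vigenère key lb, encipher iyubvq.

Repeat the key across the message: lblblb
i(8)+l(11): 19 → t
y(24)+b(1): 25 → z
u(20)+l(11): 31≡5 → f
b(1)+b(1): 2 → c
v(21)+l(11): 32≡6 → g
q(16)+b(1): 17 → r

tzfcgr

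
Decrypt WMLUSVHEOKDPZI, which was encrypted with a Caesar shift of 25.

W(22): 22−25=-3≡23 → X
M(12): 12−25=-13≡13 → N
L(11): 11−25=-14≡12 → M
U(20): 20−25=-5≡21 → V
S(18): 18−25=-7≡19 → T
V(21): 21−25=-4≡22 → W
H(7): 7−25=-18≡8 → I
E(4): 4−25=-21≡5 → F
O(14): 14−25=-11≡15 → P
K(10): 10−25=-15≡11 → L
D(3): 3−25=-22≡4 → E
P(15): 15−25=-10≡16 → Q
Z(25): 25−25=0 → A
I(8): 8−25=-17≡9 → J

XNMVTWIFPLEQAJ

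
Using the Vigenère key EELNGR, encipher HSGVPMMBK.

LWRIVDQFV

Repeat the key across the message: EELNGREEL
H(7)+E(4): 11 → L
S(18)+E(4): 22 → W
G(6)+L(11): 17 → R
V(21)+N(13): 34≡8 → I
P(15)+G(6): 21 → V
M(12)+R(17): 29≡3 → D
M(12)+E(4): 16 → Q
B(1)+E(4): 5 → F
K(10)+L(11): 21 → V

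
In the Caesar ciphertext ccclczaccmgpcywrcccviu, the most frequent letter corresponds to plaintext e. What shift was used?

24

The most frequent ciphertext letter is c (appears 10 times).
c is position 2; e is position 4.
Shift = -2≡24.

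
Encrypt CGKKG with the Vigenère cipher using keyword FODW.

Repeat the key across the message: FODWF
C(2)+F(5): 7 → H
G(6)+O(14): 20 → U
K(10)+D(3): 13 → N
K(10)+W(22): 32≡6 → G
G(6)+F(5): 11 → L

HUNGL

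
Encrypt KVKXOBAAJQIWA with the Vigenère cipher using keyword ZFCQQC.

Repeat the key across the message: ZFCQQCZFCQQCZ
K(10)+Z(25): 35≡9 → J
V(21)+F(5): 26≡0 → A
K(10)+C(2): 12 → M
X(23)+Q(16): 39≡13 → N
O(14)+Q(16): 30≡4 → E
B(1)+C(2): 3 → D
A(0)+Z(25): 25 → Z
A(0)+F(5): 5 → F
J(9)+C(2): 11 → L
Q(16)+Q(16): 32≡6 → G
I(8)+Q(16): 24 → Y
W(22)+C(2): 24 → Y
A(0)+Z(25): 25 → Z

JAMNEDZFLGYYZ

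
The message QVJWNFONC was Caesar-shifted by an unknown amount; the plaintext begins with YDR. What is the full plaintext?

From the crib: Q(16)−Y(24)=-8≡18, so the shift is 18.
Subtract 18 from each ciphertext letter:
Q(16): 16−18=-2≡24 → Y
V(21): 21−18=3 → D
J(9): 9−18=-9≡17 → R
W(22): 22−18=4 → E
N(13): 13−18=-5≡21 → V
F(5): 5−18=-13≡13 → N
O(14): 14−18=-4≡22 → W
N(13): 13−18=-5≡21 → V
C(2): 2−18=-16≡10 → K

YDREVNWVK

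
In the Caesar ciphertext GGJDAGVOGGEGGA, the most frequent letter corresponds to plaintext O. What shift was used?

The most frequent ciphertext letter is G (appears 7 times).
G is position 6; O is position 14.
Shift = -8≡18.

18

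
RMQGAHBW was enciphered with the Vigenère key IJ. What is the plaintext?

Repeat the key across the ciphertext: IJIJIJIJ
R(17)−I(8): 9 → J
M(12)−J(9): 3 → D
Q(16)−I(8): 8 → I
G(6)−J(9): -3≡23 → X
A(0)−I(8): -8≡18 → S
H(7)−J(9): -2≡24 → Y
B(1)−I(8): -7≡19 → T
W(22)−J(9): 13 → N

JDIXSYTN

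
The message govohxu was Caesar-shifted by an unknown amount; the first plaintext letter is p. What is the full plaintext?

pxexqgd

From the crib: g(6)−p(15)=-9≡17, so the shift is 17.
Subtract 17 from each ciphertext letter:
g(6): 6−17=-11≡15 → p
o(14): 14−17=-3≡23 → x
v(21): 21−17=4 → e
o(14): 14−17=-3≡23 → x
h(7): 7−17=-10≡16 → q
x(23): 23−17=6 → g
u(20): 20−17=3 → d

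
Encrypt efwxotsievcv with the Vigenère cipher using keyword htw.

Repeat the key across the message: htwhtwhtwhtw
e(4)+h(7): 11 → l
f(5)+t(19): 24 → y
w(22)+w(22): 44≡18 → s
x(23)+h(7): 30≡4 → e
o(14)+t(19): 33≡7 → h
t(19)+w(22): 41≡15 → p
s(18)+h(7): 25 → z
i(8)+t(19): 27≡1 → b
e(4)+w(22): 26≡0 → a
v(21)+h(7): 28≡2 → c
c(2)+t(19): 21 → v
v(21)+w(22): 43≡17 → r

lysehpzbacvr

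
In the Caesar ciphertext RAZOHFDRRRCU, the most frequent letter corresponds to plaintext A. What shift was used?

17

The most frequent ciphertext letter is R (appears 4 times).
R is position 17; A is position 0.
Shift = 17.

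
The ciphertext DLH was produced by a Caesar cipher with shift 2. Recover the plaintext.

D(3): 3−2=1 → B
L(11): 11−2=9 → J
H(7): 7−2=5 → F

BJF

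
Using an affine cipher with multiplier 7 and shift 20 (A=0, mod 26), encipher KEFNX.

MWDHZ

K(10): 7·10+20=90≡12 → M
E(4): 7·4+20=48≡22 → W
F(5): 7·5+20=55≡3 → D
N(13): 7·13+20=111≡7 → H
X(23): 7·23+20=181≡25 → Z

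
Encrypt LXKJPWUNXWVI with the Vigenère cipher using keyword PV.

ASZEERJIMRKD

Repeat the key across the message: PVPVPVPVPVPV
L(11)+P(15): 26≡0 → A
X(23)+V(21): 44≡18 → S
K(10)+P(15): 25 → Z
J(9)+V(21): 30≡4 → E
P(15)+P(15): 30≡4 → E
W(22)+V(21): 43≡17 → R
U(20)+P(15): 35≡9 → J
N(13)+V(21): 34≡8 → I
X(23)+P(15): 38≡12 → M
W(22)+V(21): 43≡17 → R
V(21)+P(15): 36≡10 → K
I(8)+V(21): 29≡3 → D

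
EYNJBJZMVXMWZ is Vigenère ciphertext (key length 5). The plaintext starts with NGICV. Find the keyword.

RSFHG

Subtract each crib letter from the matching ciphertext letter (mod 26):
E(4)−N(13)=-9≡17 → R
Y(24)−G(6)=18 → S
N(13)−I(8)=5 → F
J(9)−C(2)=7 → H
B(1)−V(21)=-20≡6 → G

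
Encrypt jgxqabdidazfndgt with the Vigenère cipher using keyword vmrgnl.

Repeat the key across the message: vmrgnlvmrgnlvmrg
j(9)+v(21): 30≡4 → e
g(6)+m(12): 18 → s
x(23)+r(17): 40≡14 → o
q(16)+g(6): 22 → w
a(0)+n(13): 13 → n
b(1)+l(11): 12 → m
d(3)+v(21): 24 → y
i(8)+m(12): 20 → u
d(3)+r(17): 20 → u
a(0)+g(6): 6 → g
z(25)+n(13): 38≡12 → m
f(5)+l(11): 16 → q
n(13)+v(21): 34≡8 → i
d(3)+m(12): 15 → p
g(6)+r(17): 23 → x
t(19)+g(6): 25 → z

esownmyuugmqipxz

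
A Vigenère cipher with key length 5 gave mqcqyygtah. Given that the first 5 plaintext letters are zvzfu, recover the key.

Subtract each crib letter from the matching ciphertext letter (mod 26):
m(12)−z(25)=-13≡13 → n
q(16)−v(21)=-5≡21 → v
c(2)−z(25)=-23≡3 → d
q(16)−f(5)=11 → l
y(24)−u(20)=4 → e

nvdle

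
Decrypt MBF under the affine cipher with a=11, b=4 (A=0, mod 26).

WVT

The inverse of 11 mod 26 is 19, since 11·19=209≡1. Apply D(y)=19·(y−4) mod 26:
M(12): 19·(12−4)=152≡22 → W
B(1): 19·(1−4)=-57≡21 → V
F(5): 19·(5−4)=19 → T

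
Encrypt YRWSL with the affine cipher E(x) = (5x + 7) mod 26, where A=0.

Y(24): 5·24+7=127≡23 → X
R(17): 5·17+7=92≡14 → O
W(22): 5·22+7=117≡13 → N
S(18): 5·18+7=97≡19 → T
L(11): 5·11+7=62≡10 → K

XONTK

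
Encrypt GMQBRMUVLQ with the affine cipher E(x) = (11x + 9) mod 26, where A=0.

XLDUOLVGAD

G(6): 11·6+9=75≡23 → X
M(12): 11·12+9=141≡11 → L
Q(16): 11·16+9=185≡3 → D
B(1): 11·1+9=20 → U
R(17): 11·17+9=196≡14 → O
M(12): 11·12+9=141≡11 → L
U(20): 11·20+9=229≡21 → V
V(21): 11·21+9=240≡6 → G
L(11): 11·11+9=130≡0 → A
Q(16): 11·16+9=185≡3 → D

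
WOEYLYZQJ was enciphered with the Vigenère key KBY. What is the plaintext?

MNGOKAPPL

Repeat the key across the ciphertext: KBYKBYKBY
W(22)−K(10): 12 → M
O(14)−B(1): 13 → N
E(4)−Y(24): -20≡6 → G
Y(24)−K(10): 14 → O
L(11)−B(1): 10 → K
Y(24)−Y(24): 0 → A
Z(25)−K(10): 15 → P
Q(16)−B(1): 15 → P
J(9)−Y(24): -15≡11 → L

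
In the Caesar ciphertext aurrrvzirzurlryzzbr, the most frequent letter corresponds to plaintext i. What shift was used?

The most frequent ciphertext letter is r (appears 7 times).
r is position 17; i is position 8.
Shift = 9.

9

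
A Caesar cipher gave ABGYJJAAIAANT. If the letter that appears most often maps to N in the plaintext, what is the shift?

The most frequent ciphertext letter is A (appears 5 times).
A is position 0; N is position 13.
Shift = -13≡13.

13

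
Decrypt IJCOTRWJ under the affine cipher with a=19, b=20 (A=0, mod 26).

YJKMPTWJ

The inverse of 19 mod 26 is 11, since 19·11=209≡1. Apply D(y)=11·(y−20) mod 26:
I(8): 11·(8−20)=-132≡24 → Y
J(9): 11·(9−20)=-121≡9 → J
C(2): 11·(2−20)=-198≡10 → K
O(14): 11·(14−20)=-66≡12 → M
T(19): 11·(19−20)=-11≡15 → P
R(17): 11·(17−20)=-33≡19 → T
W(22): 11·(22−20)=22 → W
J(9): 11·(9−20)=-121≡9 → J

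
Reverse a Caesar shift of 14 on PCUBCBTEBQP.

P(15): 15−14=1 → B
C(2): 2−14=-12≡14 → O
U(20): 20−14=6 → G
B(1): 1−14=-13≡13 → N
C(2): 2−14=-12≡14 → O
B(1): 1−14=-13≡13 → N
T(19): 19−14=5 → F
E(4): 4−14=-10≡16 → Q
B(1): 1−14=-13≡13 → N
Q(16): 16−14=2 → C
P(15): 15−14=1 → B

BOGNONFQNCB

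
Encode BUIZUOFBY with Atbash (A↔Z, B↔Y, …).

YFRAFLUYB

B(1) → Y(24)
U(20) → F(5)
I(8) → R(17)
Z(25) → A(0)
U(20) → F(5)
O(14) → L(11)
F(5) → U(20)
B(1) → Y(24)
Y(24) → B(1)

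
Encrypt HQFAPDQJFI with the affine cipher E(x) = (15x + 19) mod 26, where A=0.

H(7): 15·7+19=124≡20 → U
Q(16): 15·16+19=259≡25 → Z
F(5): 15·5+19=94≡16 → Q
A(0): 15·0+19=19 → T
P(15): 15·15+19=244≡10 → K
D(3): 15·3+19=64≡12 → M
Q(16): 15·16+19=259≡25 → Z
J(9): 15·9+19=154≡24 → Y
F(5): 15·5+19=94≡16 → Q
I(8): 15·8+19=139≡9 → J

UZQTKMZYQJ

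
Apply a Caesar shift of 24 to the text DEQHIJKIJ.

D(3): 3+24=27≡1 → B
E(4): 4+24=28≡2 → C
Q(16): 16+24=40≡14 → O
H(7): 7+24=31≡5 → F
I(8): 8+24=32≡6 → G
J(9): 9+24=33≡7 → H
K(10): 10+24=34≡8 → I
I(8): 8+24=32≡6 → G
J(9): 9+24=33≡7 → H

BCOFGHIGH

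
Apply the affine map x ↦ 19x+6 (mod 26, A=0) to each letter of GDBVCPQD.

G(6): 19·6+6=120≡16 → Q
D(3): 19·3+6=63≡11 → L
B(1): 19·1+6=25 → Z
V(21): 19·21+6=405≡15 → P
C(2): 19·2+6=44≡18 → S
P(15): 19·15+6=291≡5 → F
Q(16): 19·16+6=310≡24 → Y
D(3): 19·3+6=63≡11 → L

QLZPSFYL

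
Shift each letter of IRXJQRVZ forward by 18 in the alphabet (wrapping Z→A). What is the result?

I(8): 8+18=26≡0 → A
R(17): 17+18=35≡9 → J
X(23): 23+18=41≡15 → P
J(9): 9+18=27≡1 → B
Q(16): 16+18=34≡8 → I
R(17): 17+18=35≡9 → J
V(21): 21+18=39≡13 → N
Z(25): 25+18=43≡17 → R

AJPBIJNR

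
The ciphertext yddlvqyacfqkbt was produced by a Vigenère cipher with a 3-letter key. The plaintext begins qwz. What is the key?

Subtract each crib letter from the matching ciphertext letter (mod 26):
y(24)−q(16)=8 → i
d(3)−w(22)=-19≡7 → h
d(3)−z(25)=-22≡4 → e

ihe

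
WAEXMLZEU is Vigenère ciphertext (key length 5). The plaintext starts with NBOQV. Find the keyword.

JZQHR

Subtract each crib letter from the matching ciphertext letter (mod 26):
W(22)−N(13)=9 → J
A(0)−B(1)=-1≡25 → Z
E(4)−O(14)=-10≡16 → Q
X(23)−Q(16)=7 → H
M(12)−V(21)=-9≡17 → R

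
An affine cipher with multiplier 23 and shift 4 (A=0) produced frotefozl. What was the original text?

The inverse of 23 mod 26 is 17, since 23·17=391≡1. Apply D(y)=17·(y−4) mod 26:
f(5): 17·(5−4)=17 → r
r(17): 17·(17−4)=221≡13 → n
o(14): 17·(14−4)=170≡14 → o
t(19): 17·(19−4)=255≡21 → v
e(4): 17·(4−4)=0 → a
f(5): 17·(5−4)=17 → r
o(14): 17·(14−4)=170≡14 → o
z(25): 17·(25−4)=357≡19 → t
l(11): 17·(11−4)=119≡15 → p

rnovarotp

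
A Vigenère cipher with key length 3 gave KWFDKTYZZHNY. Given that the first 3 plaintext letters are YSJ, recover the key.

MEW

Subtract each crib letter from the matching ciphertext letter (mod 26):
K(10)−Y(24)=-14≡12 → M
W(22)−S(18)=4 → E
F(5)−J(9)=-4≡22 → W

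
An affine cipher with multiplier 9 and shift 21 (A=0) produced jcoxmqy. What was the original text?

The inverse of 9 mod 26 is 3, since 9·3=27≡1. Apply D(y)=3·(y−21) mod 26:
j(9): 3·(9−21)=-36≡16 → q
c(2): 3·(2−21)=-57≡21 → v
o(14): 3·(14−21)=-21≡5 → f
x(23): 3·(23−21)=6 → g
m(12): 3·(12−21)=-27≡25 → z
q(16): 3·(16−21)=-15≡11 → l
y(24): 3·(24−21)=9 → j

qvfgzlj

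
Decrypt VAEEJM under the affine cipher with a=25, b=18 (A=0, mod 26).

The inverse of 25 mod 26 is 25, since 25·25=625≡1. Apply D(y)=25·(y−18) mod 26:
V(21): 25·(21−18)=75≡23 → X
A(0): 25·(0−18)=-450≡18 → S
E(4): 25·(4−18)=-350≡14 → O
E(4): 25·(4−18)=-350≡14 → O
J(9): 25·(9−18)=-225≡9 → J
M(12): 25·(12−18)=-150≡6 → G

XSOOJG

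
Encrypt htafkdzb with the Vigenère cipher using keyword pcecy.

wvehisbf

Repeat the key across the message: pcecypce
h(7)+p(15): 22 → w
t(19)+c(2): 21 → v
a(0)+e(4): 4 → e
f(5)+c(2): 7 → h
k(10)+y(24): 34≡8 → i
d(3)+p(15): 18 → s
z(25)+c(2): 27≡1 → b
b(1)+e(4): 5 → f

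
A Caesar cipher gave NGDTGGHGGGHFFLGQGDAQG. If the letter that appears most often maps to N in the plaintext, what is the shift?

19

The most frequent ciphertext letter is G (appears 9 times).
G is position 6; N is position 13.
Shift = -7≡19.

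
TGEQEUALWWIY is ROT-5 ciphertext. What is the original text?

T(19): 19−5=14 → O
G(6): 6−5=1 → B
E(4): 4−5=-1≡25 → Z
Q(16): 16−5=11 → L
E(4): 4−5=-1≡25 → Z
U(20): 20−5=15 → P
A(0): 0−5=-5≡21 → V
L(11): 11−5=6 → G
W(22): 22−5=17 → R
W(22): 22−5=17 → R
I(8): 8−5=3 → D
Y(24): 24−5=19 → T

OBZLZPVGRRDT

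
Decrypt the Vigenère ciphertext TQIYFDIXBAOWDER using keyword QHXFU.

DJLTLNBAWGYPGZX

Repeat the key across the ciphertext: QHXFUQHXFUQHXFU
T(19)−Q(16): 3 → D
Q(16)−H(7): 9 → J
I(8)−X(23): -15≡11 → L
Y(24)−F(5): 19 → T
F(5)−U(20): -15≡11 → L
D(3)−Q(16): -13≡13 → N
I(8)−H(7): 1 → B
X(23)−X(23): 0 → A
B(1)−F(5): -4≡22 → W
A(0)−U(20): -20≡6 → G
O(14)−Q(16): -2≡24 → Y
W(22)−H(7): 15 → P
D(3)−X(23): -20≡6 → G
E(4)−F(5): -1≡25 → Z
R(17)−U(20): -3≡23 → X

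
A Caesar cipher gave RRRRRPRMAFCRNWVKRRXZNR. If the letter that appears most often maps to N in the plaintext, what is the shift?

4

The most frequent ciphertext letter is R (appears 10 times).
R is position 17; N is position 13.
Shift = 4.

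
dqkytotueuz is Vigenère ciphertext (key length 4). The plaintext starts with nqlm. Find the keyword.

qazm

Subtract each crib letter from the matching ciphertext letter (mod 26):
d(3)−n(13)=-10≡16 → q
q(16)−q(16)=0 → a
k(10)−l(11)=-1≡25 → z
y(24)−m(12)=12 → m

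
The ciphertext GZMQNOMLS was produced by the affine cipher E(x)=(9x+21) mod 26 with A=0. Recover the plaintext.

HMZLCFZWR

The inverse of 9 mod 26 is 3, since 9·3=27≡1. Apply D(y)=3·(y−21) mod 26:
G(6): 3·(6−21)=-45≡7 → H
Z(25): 3·(25−21)=12 → M
M(12): 3·(12−21)=-27≡25 → Z
Q(16): 3·(16−21)=-15≡11 → L
N(13): 3·(13−21)=-24≡2 → C
O(14): 3·(14−21)=-21≡5 → F
M(12): 3·(12−21)=-27≡25 → Z
L(11): 3·(11−21)=-30≡22 → W
S(18): 3·(18−21)=-9≡17 → R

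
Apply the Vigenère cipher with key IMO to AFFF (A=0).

Repeat the key across the message: IMOI
A(0)+I(8): 8 → I
F(5)+M(12): 17 → R
F(5)+O(14): 19 → T
F(5)+I(8): 13 → N

IRTN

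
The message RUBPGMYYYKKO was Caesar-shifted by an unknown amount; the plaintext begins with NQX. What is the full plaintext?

NQXLCIUUUGGK

From the crib: R(17)−N(13)=4, so the shift is 4.
Subtract 4 from each ciphertext letter:
R(17): 17−4=13 → N
U(20): 20−4=16 → Q
B(1): 1−4=-3≡23 → X
P(15): 15−4=11 → L
G(6): 6−4=2 → C
M(12): 12−4=8 → I
Y(24): 24−4=20 → U
Y(24): 24−4=20 → U
Y(24): 24−4=20 → U
K(10): 10−4=6 → G
K(10): 10−4=6 → G
O(14): 14−4=10 → K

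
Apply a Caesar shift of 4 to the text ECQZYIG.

IGUDCMK

E(4): 4+4=8 → I
C(2): 2+4=6 → G
Q(16): 16+4=20 → U
Z(25): 25+4=29≡3 → D
Y(24): 24+4=28≡2 → C
I(8): 8+4=12 → M
G(6): 6+4=10 → K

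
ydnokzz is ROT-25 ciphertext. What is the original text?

zeoplaa

y(24): 24−25=-1≡25 → z
d(3): 3−25=-22≡4 → e
n(13): 13−25=-12≡14 → o
o(14): 14−25=-11≡15 → p
k(10): 10−25=-15≡11 → l
z(25): 25−25=0 → a
z(25): 25−25=0 → a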